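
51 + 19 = 70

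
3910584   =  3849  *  1016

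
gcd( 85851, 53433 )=9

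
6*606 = 3636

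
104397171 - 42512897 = 61884274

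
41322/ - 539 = -41322/539 = - 76.66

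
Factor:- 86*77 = -2^1*7^1*11^1 * 43^1 = - 6622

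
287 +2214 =2501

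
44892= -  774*(-58 )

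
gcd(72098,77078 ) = 2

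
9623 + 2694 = 12317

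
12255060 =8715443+3539617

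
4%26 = 4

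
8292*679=5630268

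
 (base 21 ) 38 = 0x47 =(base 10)71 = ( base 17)43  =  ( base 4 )1013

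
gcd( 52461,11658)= 5829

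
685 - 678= 7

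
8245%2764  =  2717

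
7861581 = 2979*2639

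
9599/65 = 9599/65= 147.68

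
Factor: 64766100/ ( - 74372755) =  - 2^2*3^1*5^1 *7^1*811^( - 1 )*18341^( - 1)  *  30841^1 = - 12953220/14874551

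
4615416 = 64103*72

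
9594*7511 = 72060534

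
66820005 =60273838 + 6546167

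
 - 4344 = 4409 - 8753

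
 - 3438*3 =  - 10314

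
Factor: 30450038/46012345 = 2^1* 5^( - 1 ) * 37^1 * 281^(-1 )*587^1 * 701^1 * 32749^( - 1 ) 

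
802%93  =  58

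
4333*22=95326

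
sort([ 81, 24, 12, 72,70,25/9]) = [ 25/9, 12, 24, 70 , 72, 81]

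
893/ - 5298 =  - 1 + 4405/5298  =  - 0.17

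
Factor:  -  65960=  - 2^3*5^1 * 17^1*97^1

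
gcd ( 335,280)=5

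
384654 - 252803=131851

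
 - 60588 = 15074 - 75662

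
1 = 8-7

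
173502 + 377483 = 550985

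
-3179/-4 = 794 + 3/4 = 794.75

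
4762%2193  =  376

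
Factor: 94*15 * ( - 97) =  - 2^1*3^1 * 5^1 *47^1* 97^1 = -  136770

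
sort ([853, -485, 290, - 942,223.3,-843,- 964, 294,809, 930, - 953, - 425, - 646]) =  [ - 964, - 953, - 942, - 843, - 646, - 485, - 425, 223.3,290,294,809, 853,930] 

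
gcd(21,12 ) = 3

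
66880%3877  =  971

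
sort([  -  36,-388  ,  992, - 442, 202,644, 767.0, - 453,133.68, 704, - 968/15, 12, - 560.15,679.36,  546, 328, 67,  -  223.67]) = [-560.15, - 453, - 442, - 388, - 223.67,-968/15,  -  36 , 12,67, 133.68 , 202,328,  546,644,679.36, 704,767.0,992 ]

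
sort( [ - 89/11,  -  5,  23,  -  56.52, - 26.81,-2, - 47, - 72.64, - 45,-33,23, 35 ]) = [ - 72.64, - 56.52, - 47, - 45, - 33, - 26.81,  -  89/11, - 5, - 2,23, 23, 35 ]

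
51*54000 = 2754000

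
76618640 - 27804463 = 48814177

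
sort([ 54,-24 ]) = [ - 24,54]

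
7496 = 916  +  6580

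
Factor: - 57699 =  -3^3*2137^1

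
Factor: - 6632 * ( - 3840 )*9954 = 2^12*3^3 * 5^1*7^1 * 79^1*829^1 = 253497323520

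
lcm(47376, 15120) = 710640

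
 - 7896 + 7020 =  - 876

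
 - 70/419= -70/419 = -0.17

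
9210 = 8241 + 969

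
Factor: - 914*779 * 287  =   - 2^1*7^1 * 19^1*41^2*457^1=-  204345722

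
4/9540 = 1/2385 = 0.00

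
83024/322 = 41512/161= 257.84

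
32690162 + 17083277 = 49773439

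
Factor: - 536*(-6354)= 2^4*3^2 * 67^1*353^1 = 3405744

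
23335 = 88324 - 64989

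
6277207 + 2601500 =8878707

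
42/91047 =14/30349 = 0.00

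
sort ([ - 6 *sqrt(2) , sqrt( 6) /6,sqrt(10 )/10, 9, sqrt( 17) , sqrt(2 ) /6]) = [ - 6*sqrt( 2 ), sqrt(2 ) /6, sqrt ( 10)/10 , sqrt( 6)/6, sqrt( 17 ) , 9] 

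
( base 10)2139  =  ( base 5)32024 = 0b100001011011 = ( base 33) 1vr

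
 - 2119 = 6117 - 8236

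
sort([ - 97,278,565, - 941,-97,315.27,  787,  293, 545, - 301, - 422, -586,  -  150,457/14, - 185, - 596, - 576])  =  [ - 941, - 596,-586, - 576, -422,- 301, - 185, -150, - 97, - 97,457/14,278,  293,315.27, 545, 565,787 ] 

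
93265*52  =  4849780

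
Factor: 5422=2^1 * 2711^1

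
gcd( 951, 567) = 3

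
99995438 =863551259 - 763555821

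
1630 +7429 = 9059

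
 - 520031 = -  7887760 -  - 7367729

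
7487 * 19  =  142253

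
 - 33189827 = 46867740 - 80057567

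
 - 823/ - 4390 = 823/4390 = 0.19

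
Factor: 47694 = 2^1*3^1 * 7949^1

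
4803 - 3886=917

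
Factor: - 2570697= - 3^5*71^1*149^1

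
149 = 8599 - 8450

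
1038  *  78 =80964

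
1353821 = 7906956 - 6553135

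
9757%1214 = 45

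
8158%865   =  373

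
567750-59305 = 508445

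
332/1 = 332 =332.00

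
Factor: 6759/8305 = 3^2*  5^( - 1)*11^( - 1 )*151^( - 1)*751^1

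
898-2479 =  - 1581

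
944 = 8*118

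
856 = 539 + 317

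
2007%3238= 2007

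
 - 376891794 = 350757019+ - 727648813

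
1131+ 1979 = 3110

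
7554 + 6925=14479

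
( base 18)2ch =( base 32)rh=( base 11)731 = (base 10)881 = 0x371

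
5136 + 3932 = 9068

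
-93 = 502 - 595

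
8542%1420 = 22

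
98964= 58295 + 40669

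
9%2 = 1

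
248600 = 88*2825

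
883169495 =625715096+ 257454399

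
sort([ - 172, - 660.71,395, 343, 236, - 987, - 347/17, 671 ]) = [ -987, - 660.71, - 172, - 347/17,  236, 343 , 395, 671] 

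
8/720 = 1/90 =0.01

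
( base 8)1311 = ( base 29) oh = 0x2C9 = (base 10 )713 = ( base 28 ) PD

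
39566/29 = 1364 + 10/29 = 1364.34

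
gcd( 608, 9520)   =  16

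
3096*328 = 1015488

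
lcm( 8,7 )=56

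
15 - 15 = 0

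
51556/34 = 1516  +  6/17 = 1516.35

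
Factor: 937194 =2^1*3^1 *19^1*8221^1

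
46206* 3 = 138618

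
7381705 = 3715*1987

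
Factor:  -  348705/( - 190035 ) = 189/103 =3^3*7^1*103^( - 1)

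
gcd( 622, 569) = 1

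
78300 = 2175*36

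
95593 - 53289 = 42304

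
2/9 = 2/9 = 0.22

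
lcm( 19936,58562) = 936992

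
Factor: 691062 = 2^1*3^1*149^1*773^1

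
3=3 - 0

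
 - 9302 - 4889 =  - 14191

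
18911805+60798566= 79710371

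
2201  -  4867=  - 2666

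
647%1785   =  647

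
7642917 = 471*16227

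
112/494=56/247 = 0.23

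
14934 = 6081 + 8853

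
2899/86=2899/86  =  33.71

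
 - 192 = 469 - 661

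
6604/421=6604/421 = 15.69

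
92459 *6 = 554754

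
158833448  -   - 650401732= 809235180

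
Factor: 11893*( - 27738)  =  - 329888034=   - 2^1*3^2*7^1*23^1 * 67^1 *1699^1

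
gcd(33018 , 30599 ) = 1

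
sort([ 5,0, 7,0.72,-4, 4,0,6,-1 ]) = [-4,  -  1,0,0,0.72,  4, 5,6,7 ]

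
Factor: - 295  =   - 5^1*59^1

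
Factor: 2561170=2^1*5^1*256117^1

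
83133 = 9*9237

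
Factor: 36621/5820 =2^ ( - 2)  *  3^1*5^( - 1)*13^1*97^(-1)*313^1 = 12207/1940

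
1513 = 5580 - 4067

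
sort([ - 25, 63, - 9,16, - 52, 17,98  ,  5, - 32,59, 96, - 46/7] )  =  [ -52,- 32,-25 , -9, - 46/7,5,16,17, 59,63,96, 98 ] 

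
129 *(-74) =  -9546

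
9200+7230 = 16430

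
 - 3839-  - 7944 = 4105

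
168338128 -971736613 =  - 803398485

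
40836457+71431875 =112268332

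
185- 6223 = -6038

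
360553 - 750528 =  - 389975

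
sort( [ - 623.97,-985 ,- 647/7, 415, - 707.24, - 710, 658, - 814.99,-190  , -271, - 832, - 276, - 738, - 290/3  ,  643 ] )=[ - 985 , - 832, - 814.99, - 738, - 710, - 707.24, - 623.97 , - 276,- 271,  -  190,-290/3, - 647/7, 415, 643, 658]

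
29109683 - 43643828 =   -  14534145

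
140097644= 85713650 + 54383994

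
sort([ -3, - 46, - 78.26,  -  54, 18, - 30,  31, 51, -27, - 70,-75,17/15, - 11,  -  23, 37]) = [ - 78.26,-75,- 70 ,-54, - 46, - 30 ,-27, - 23, - 11, - 3,17/15, 18,31,  37, 51 ]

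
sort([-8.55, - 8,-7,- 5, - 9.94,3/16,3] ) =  [-9.94,-8.55,  -  8, - 7, - 5,3/16,3 ]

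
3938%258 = 68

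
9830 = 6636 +3194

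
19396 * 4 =77584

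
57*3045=173565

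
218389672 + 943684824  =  1162074496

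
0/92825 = 0 = 0.00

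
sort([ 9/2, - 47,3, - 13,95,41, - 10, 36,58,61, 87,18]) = [ - 47, - 13, - 10, 3 , 9/2, 18,36, 41, 58,61 , 87,95 ]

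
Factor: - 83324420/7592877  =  -2^2*3^( - 2)*5^1*47^1*101^(  -  1 ) * 8353^( - 1)*88643^1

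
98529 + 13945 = 112474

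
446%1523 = 446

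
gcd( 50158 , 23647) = 1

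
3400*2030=6902000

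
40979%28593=12386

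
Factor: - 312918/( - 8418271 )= 2^1*3^1 * 52153^1*8418271^( - 1 )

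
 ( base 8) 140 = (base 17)5B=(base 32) 30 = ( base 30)36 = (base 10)96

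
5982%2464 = 1054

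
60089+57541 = 117630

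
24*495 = 11880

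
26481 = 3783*7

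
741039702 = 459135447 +281904255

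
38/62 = 19/31 = 0.61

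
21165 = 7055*3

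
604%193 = 25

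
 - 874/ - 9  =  874/9 = 97.11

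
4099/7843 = 4099/7843 = 0.52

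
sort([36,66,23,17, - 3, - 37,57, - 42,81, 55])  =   [ - 42,-37,-3,17,23,  36, 55,57, 66, 81] 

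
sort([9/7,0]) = [ 0,9/7]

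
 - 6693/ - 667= 10 + 1/29 = 10.03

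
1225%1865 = 1225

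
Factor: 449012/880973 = 2^2*19^ ( - 1 ) * 199^( - 1 ) *233^( - 1 )*112253^1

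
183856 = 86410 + 97446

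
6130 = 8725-2595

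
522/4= 130 + 1/2= 130.50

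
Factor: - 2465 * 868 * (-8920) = 2^5*5^2*7^1*17^1*29^1*31^1*223^1 = 19085410400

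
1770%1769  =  1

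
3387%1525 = 337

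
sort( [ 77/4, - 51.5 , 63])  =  [ - 51.5 , 77/4,63] 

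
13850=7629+6221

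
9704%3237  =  3230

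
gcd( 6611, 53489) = 601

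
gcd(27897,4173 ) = 3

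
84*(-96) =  - 8064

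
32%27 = 5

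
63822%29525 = 4772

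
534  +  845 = 1379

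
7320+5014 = 12334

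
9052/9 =9052/9 = 1005.78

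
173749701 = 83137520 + 90612181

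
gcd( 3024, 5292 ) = 756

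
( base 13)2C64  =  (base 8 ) 14550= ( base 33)5W3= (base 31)6NP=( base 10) 6504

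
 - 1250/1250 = - 1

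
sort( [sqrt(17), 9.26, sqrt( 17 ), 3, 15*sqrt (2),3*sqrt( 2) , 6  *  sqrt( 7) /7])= [6*sqrt(7)/7,3,sqrt(17),sqrt (17), 3*sqrt (2),9.26,15*sqrt(2) ] 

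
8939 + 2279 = 11218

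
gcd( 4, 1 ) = 1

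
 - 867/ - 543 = 289/181 = 1.60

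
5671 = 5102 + 569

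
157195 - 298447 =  - 141252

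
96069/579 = 32023/193 = 165.92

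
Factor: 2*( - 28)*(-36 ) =2^5 * 3^2 * 7^1  =  2016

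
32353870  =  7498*4315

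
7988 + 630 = 8618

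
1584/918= 1 + 37/51 = 1.73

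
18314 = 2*9157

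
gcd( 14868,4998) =42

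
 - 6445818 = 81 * ( - 79578)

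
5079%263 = 82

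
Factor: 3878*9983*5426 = 210062565524=2^2*7^1*67^1*149^1 * 277^1*2713^1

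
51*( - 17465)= - 890715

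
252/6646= 126/3323 = 0.04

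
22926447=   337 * 68031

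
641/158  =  641/158 =4.06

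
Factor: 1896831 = 3^3*163^1*431^1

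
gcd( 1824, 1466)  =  2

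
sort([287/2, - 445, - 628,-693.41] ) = [ - 693.41, - 628, - 445,287/2]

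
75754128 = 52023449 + 23730679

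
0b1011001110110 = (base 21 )D0H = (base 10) 5750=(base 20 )E7A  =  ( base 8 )13166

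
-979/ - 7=139 + 6/7 = 139.86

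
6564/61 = 107 +37/61 = 107.61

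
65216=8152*8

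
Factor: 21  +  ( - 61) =-40 = -2^3*5^1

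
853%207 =25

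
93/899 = 3/29 =0.10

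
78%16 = 14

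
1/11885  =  1/11885 = 0.00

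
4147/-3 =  - 1383 + 2/3  =  - 1382.33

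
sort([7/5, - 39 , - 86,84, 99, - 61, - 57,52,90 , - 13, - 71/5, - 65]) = [ - 86, - 65, - 61, - 57 ,-39, - 71/5, - 13, 7/5,52 , 84,90, 99]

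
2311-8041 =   -  5730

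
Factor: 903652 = 2^2*17^1*97^1 * 137^1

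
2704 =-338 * (-8) 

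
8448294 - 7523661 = 924633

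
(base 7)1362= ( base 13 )321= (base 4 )20112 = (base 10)534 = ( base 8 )1026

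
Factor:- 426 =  - 2^1*3^1*71^1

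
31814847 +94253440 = 126068287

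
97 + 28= 125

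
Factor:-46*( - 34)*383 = 599012 = 2^2 * 17^1*23^1*383^1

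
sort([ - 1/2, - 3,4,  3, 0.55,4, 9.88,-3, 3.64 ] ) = [ - 3, - 3, - 1/2,0.55, 3, 3.64,4,4, 9.88 ] 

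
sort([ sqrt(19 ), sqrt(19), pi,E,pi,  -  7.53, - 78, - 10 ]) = [ - 78, - 10, - 7.53,E,pi, pi, sqrt( 19),sqrt(19)] 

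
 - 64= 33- 97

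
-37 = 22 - 59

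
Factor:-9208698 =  -2^1*3^1*1534783^1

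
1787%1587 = 200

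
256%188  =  68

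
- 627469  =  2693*(  -  233)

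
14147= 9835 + 4312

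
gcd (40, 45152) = 8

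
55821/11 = 55821/11 = 5074.64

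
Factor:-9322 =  - 2^1*59^1*79^1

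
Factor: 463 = 463^1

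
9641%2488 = 2177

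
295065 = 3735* 79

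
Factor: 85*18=2^1*3^2 * 5^1 * 17^1  =  1530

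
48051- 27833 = 20218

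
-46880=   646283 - 693163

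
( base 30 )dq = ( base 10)416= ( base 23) I2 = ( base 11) 349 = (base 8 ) 640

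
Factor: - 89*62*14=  - 2^2*7^1*31^1 * 89^1 = -77252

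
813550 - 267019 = 546531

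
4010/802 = 5 = 5.00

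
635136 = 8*79392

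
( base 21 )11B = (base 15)218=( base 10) 473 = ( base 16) 1D9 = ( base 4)13121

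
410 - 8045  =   - 7635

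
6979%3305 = 369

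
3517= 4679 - 1162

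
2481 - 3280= - 799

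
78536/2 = 39268= 39268.00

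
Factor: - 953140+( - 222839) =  - 3^1 * 7^1*29^1* 1931^1 = - 1175979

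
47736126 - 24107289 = 23628837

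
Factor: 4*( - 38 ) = -152 = - 2^3 *19^1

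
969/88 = 11+1/88 = 11.01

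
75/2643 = 25/881  =  0.03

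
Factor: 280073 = 47^1*59^1 * 101^1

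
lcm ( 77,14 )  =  154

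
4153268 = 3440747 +712521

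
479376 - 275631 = 203745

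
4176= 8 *522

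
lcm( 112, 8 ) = 112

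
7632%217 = 37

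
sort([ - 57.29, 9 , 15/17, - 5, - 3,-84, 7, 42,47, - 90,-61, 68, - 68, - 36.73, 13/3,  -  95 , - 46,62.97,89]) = [ - 95, - 90, - 84,-68, - 61, - 57.29, - 46, - 36.73, - 5, - 3,15/17,13/3,7,9 , 42,47,62.97,68, 89 ] 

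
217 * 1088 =236096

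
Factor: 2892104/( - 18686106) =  - 1446052/9343053 =- 2^2*3^( - 3)*19^1*53^1*359^1 * 346039^( - 1) 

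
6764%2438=1888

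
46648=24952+21696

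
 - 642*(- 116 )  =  74472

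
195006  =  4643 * 42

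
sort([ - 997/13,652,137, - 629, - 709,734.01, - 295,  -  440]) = [ - 709, - 629,-440, - 295, - 997/13, 137 , 652,734.01 ] 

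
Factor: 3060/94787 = 2^2 * 3^2*5^1*7^ ( - 1)*11^( - 1 )*17^1*1231^( - 1 ) 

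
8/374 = 4/187= 0.02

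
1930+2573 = 4503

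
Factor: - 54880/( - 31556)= 40/23=2^3*5^1*23^( - 1) 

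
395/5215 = 79/1043 = 0.08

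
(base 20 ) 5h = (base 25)4H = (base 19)63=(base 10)117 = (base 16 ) 75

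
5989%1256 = 965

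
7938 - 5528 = 2410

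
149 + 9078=9227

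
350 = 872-522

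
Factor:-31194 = - 2^1*3^2 * 1733^1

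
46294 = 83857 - 37563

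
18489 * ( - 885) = - 16362765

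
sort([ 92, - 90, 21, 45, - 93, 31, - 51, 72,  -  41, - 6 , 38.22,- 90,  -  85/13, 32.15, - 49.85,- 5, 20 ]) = [  -  93, - 90 ,  -  90  ,-51, - 49.85, - 41, - 85/13 , - 6, - 5, 20, 21, 31, 32.15, 38.22, 45,  72, 92 ] 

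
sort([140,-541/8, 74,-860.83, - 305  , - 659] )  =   [ - 860.83, - 659, - 305,-541/8, 74, 140 ] 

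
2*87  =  174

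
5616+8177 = 13793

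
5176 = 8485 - 3309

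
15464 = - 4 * ( - 3866 )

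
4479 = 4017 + 462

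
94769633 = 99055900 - 4286267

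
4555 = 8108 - 3553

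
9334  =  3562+5772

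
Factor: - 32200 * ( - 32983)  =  1062052600=2^3 *5^2*7^1*23^1*32983^1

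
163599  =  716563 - 552964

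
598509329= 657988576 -59479247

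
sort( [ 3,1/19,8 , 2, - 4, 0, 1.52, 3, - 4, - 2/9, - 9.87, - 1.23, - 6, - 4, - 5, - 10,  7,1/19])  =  [-10, - 9.87, - 6 , - 5, - 4, - 4, - 4, - 1.23, - 2/9, 0,1/19, 1/19, 1.52, 2, 3, 3, 7,8 ]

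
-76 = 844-920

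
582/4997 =582/4997 = 0.12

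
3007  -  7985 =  - 4978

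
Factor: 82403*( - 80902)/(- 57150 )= 3333283753/28575 = 3^(  -  2 )*5^( - 2 )*19^2*127^( - 1 ) *2129^1*4337^1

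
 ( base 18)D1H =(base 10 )4247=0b1000010010111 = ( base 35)3GC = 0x1097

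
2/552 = 1/276 = 0.00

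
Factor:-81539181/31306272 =-27179727/10435424 = -  2^(-5)*3^1*83^ ( - 1 )*3929^(-1)*9059909^1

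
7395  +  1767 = 9162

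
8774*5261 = 46160014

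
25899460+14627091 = 40526551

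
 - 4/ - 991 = 4/991= 0.00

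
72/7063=72/7063 = 0.01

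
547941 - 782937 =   -  234996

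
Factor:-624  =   - 2^4*3^1*13^1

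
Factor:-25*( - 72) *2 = 2^4 * 3^2*5^2 = 3600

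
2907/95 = 153/5 = 30.60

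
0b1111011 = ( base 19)69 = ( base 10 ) 123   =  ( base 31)3u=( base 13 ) 96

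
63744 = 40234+23510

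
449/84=5 + 29/84 =5.35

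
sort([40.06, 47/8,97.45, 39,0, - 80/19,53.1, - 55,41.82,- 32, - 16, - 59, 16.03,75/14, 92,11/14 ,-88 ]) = [ - 88, - 59, - 55, - 32,-16,-80/19,0,11/14,75/14,47/8 , 16.03,39, 40.06,41.82 , 53.1, 92,97.45] 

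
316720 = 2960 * 107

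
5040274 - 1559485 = 3480789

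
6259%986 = 343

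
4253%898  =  661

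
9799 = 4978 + 4821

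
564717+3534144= 4098861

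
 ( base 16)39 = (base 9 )63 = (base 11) 52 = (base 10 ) 57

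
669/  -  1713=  - 1  +  348/571 = - 0.39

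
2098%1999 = 99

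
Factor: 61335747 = 3^2 * 11^2 * 151^1*373^1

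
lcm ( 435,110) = 9570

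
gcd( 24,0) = 24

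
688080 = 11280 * 61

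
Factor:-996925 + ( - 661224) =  - 1658149 = - 19^1*197^1*443^1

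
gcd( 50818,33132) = 2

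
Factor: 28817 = 28817^1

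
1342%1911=1342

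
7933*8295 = 65804235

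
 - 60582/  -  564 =107+39/94 = 107.41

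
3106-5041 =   -  1935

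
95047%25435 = 18742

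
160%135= 25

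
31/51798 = 31/51798 = 0.00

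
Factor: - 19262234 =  - 2^1  *9631117^1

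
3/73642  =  3/73642 =0.00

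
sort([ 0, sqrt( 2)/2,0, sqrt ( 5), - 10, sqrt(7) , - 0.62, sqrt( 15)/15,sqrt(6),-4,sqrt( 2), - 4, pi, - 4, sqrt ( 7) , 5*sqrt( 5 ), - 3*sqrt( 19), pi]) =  [ - 3*sqrt( 19), - 10, - 4, - 4 , - 4, - 0.62, 0, 0, sqrt( 15) /15,  sqrt( 2)/2,sqrt( 2), sqrt(5), sqrt( 6 ), sqrt( 7),  sqrt( 7), pi, pi,5*sqrt ( 5 )]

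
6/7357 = 6/7357  =  0.00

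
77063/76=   1013 +75/76 = 1013.99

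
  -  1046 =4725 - 5771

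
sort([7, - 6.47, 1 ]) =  [-6.47,1,7]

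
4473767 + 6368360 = 10842127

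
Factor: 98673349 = 98673349^1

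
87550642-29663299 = 57887343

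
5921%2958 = 5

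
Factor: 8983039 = 13^1*251^1*2753^1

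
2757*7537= 20779509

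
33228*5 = 166140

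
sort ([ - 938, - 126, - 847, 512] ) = [ - 938,  -  847, - 126, 512] 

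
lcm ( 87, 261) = 261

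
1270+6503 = 7773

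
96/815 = 96/815 = 0.12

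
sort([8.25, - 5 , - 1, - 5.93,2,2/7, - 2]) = [ - 5.93, - 5, - 2, - 1, 2/7,2,8.25]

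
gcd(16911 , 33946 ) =1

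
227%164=63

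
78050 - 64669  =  13381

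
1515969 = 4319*351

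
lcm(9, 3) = 9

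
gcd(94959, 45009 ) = 27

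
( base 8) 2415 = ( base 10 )1293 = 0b10100001101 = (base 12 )8b9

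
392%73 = 27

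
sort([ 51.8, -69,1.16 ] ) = [  -  69,1.16, 51.8]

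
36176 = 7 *5168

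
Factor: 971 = 971^1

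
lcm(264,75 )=6600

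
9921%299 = 54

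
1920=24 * 80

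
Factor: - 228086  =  -2^1 * 114043^1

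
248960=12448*20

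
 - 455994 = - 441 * 1034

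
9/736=9/736 = 0.01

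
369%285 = 84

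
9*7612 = 68508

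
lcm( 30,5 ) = 30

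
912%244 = 180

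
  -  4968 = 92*(-54 )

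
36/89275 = 36/89275 = 0.00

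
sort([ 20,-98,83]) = [-98, 20 , 83] 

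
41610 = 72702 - 31092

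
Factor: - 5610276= - 2^2* 3^3 * 7^1*41^1*181^1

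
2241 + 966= 3207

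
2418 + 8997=11415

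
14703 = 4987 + 9716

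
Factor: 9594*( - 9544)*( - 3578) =2^5*3^2  *  13^1*41^1*1193^1*1789^1 =327620056608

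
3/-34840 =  - 3/34840 = - 0.00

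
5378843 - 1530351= 3848492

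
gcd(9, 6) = 3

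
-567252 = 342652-909904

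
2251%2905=2251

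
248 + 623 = 871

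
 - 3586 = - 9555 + 5969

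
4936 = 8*617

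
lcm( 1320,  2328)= 128040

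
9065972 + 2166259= 11232231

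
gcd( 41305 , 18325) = 5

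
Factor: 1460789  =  11^1 * 41^2*79^1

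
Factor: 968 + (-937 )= 31 = 31^1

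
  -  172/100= -2+7/25 = -  1.72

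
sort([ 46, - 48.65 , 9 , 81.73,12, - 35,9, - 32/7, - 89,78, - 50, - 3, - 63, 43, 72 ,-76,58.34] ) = [-89, - 76, - 63, - 50, - 48.65, - 35, - 32/7, - 3,9, 9,12, 43,46, 58.34,72, 78, 81.73 ]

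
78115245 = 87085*897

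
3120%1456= 208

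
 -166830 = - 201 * 830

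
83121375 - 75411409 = 7709966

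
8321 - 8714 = - 393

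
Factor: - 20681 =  - 20681^1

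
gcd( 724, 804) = 4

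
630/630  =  1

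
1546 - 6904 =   -  5358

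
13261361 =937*14153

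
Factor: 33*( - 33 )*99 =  - 107811= - 3^4*11^3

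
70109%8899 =7816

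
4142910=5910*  701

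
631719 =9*70191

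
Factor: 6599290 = 2^1*5^1*137^1 * 4817^1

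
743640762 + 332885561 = 1076526323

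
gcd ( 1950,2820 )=30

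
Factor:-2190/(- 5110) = 3/7 = 3^1*7^( - 1)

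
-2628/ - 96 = 219/8 = 27.38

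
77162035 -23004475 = 54157560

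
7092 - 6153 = 939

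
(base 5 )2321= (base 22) f6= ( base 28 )c0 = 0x150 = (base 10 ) 336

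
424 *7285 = 3088840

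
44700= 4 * 11175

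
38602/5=7720 + 2/5  =  7720.40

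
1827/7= 261 = 261.00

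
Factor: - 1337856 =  - 2^9*3^1 * 13^1*67^1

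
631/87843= 631/87843= 0.01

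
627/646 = 33/34 = 0.97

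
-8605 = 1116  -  9721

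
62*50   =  3100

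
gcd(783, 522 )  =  261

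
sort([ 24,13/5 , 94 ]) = [ 13/5,24,94 ]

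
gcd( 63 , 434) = 7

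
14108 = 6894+7214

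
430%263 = 167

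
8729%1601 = 724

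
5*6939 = 34695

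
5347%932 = 687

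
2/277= 2/277 = 0.01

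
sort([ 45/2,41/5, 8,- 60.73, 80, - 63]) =[ - 63, - 60.73,8,41/5,45/2,80 ]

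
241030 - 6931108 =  - 6690078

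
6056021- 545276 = 5510745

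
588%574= 14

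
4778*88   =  420464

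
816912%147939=77217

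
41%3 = 2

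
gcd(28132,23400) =52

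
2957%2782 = 175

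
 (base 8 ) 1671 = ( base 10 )953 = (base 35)r8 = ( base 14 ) 4c1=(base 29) 13P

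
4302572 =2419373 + 1883199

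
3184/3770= 1592/1885= 0.84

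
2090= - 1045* ( - 2 ) 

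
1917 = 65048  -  63131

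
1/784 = 1/784 = 0.00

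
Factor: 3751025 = 5^2*150041^1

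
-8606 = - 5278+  - 3328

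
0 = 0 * 6457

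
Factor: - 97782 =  - 2^1*3^1*43^1*379^1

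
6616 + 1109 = 7725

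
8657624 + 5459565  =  14117189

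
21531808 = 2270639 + 19261169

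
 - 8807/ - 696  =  12 + 455/696 = 12.65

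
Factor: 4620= 2^2*3^1*5^1*7^1*11^1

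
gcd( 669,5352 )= 669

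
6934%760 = 94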